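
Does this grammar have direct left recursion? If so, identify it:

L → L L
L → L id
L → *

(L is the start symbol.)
Yes, L is left-recursive

Direct left recursion occurs when N → N α for some non-terminal N (the right-hand side begins with the left-hand side itself).

L → L L: LEFT RECURSIVE (starts with L)
L → L id: LEFT RECURSIVE (starts with L)
L → *: starts with '*'

The grammar has direct left recursion on: L.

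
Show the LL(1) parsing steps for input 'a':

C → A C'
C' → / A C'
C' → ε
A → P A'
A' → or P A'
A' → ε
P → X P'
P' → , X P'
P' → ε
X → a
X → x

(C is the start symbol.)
LL(1) parsing maintains a stack (initially the start symbol over $) and the input. At each step: if the stack top is a terminal, match it against the current input token; if it is a non-terminal N, replace it with the RHS of M[N, lookahead] (the unique production whose predict set contains the lookahead).

Stack is shown with the top on the left.

Stack         Input  Action
---------------------------
C $           a $    output C → A C'
A C' $        a $    output A → P A'
P A' C' $     a $    output P → X P'
X P' A' C' $  a $    output X → a
a P' A' C' $  a $    match 'a'
P' A' C' $    $      output P' → ε
A' C' $       $      output A' → ε
C' $          $      output C' → ε
$             $      accept

The string is accepted.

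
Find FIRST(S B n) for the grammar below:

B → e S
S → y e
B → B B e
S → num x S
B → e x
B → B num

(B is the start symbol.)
{ 'num', 'y' }

FIRST sets of the non-terminals involved (from the grammar, by fixed-point iteration):
  FIRST(S) = { 'num', 'y' }

To compute FIRST(S B n), process the symbols left to right:
Symbol S is a non-terminal. Add FIRST(S) \ {ε} = { 'num', 'y' }
S is not nullable (ε ∉ FIRST(S)), so stop here.
FIRST(S B n) = { 'num', 'y' }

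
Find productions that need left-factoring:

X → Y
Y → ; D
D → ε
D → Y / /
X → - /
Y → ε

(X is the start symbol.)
Left-factoring is needed when two productions for the same non-terminal
share a common prefix on the right-hand side.

Productions for X:
  X → Y
  X → - /
Productions for Y:
  Y → ; D
  Y → ε
Productions for D:
  D → ε
  D → Y / /

No common prefixes found.

Answer: No, left-factoring is not needed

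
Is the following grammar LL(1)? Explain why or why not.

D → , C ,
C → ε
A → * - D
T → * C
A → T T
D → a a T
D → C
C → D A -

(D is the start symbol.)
No. Predict set conflict for D: { ',' }

A grammar is LL(1) if for each non-terminal N with multiple productions, the predict sets of those productions are pairwise disjoint, where PREDICT(N → α) = (FIRST(α) \ {ε}) ∪ (FOLLOW(N) if α ⇒* ε).

Relevant sets:
  FIRST(C) = { '*', ',', 'a', ε }
  FIRST(D) = { '*', ',', 'a', ε }
  FIRST(A) = { '*' }
  FIRST(T) = { '*' }
  FOLLOW(D) = { $, '*', '-' }
  FOLLOW(C) = { $, '*', ',', '-' }

For D:
  PREDICT(D → ',' C ',') = { ',' }
  PREDICT(D → a a T) = { 'a' }
  PREDICT(D → C) = { $, '*', ',', '-', 'a' }
For C:
  PREDICT(C → ε) = { $, '*', ',', '-' }
  PREDICT(C → D A '-') = { '*', ',', 'a' }
For A:
  PREDICT(A → '*' '-' D) = { '*' }
  PREDICT(A → T T) = { '*' }
T has a single production, so nothing to check there.

Conflict found: Predict set conflict for D: { ',' }
The grammar is NOT LL(1).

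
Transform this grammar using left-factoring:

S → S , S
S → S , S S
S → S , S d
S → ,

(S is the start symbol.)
Left-factoring transforms A → αβ₁ | αβ₂ into A → αA' and A' → β₁ | β₂
(α is the longest common prefix among the alternatives). Repeat until
no nonterminal has two alternatives with a common prefix.

Round 1: S has alternatives sharing prefix 'S , S'. Introduce S': S → S , S S'
  Add: S' → ε
  Add: S' → S
  Add: S' → d

No remaining common prefixes — done.

Resulting grammar:
S → S , S S'
S' → ε
S' → S
S' → d
S → ,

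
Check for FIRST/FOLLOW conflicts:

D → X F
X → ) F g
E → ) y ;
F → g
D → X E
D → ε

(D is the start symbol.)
Nullable non-terminals: D.
FIRST sets used below: FIRST(X) = { ')' }

D: nullable alternative(s) D → ε; FOLLOW(D) = { $ }
  D → X F: FIRST \ {ε} = { ')' } — disjoint from FOLLOW(D)
  D → X E: FIRST \ {ε} = { ')' } — disjoint from FOLLOW(D)
  D → ε: FIRST \ {ε} = { } — this is the only nullable alternative, skip

E, F, X have no nullable alternative, so no FIRST/FOLLOW check is needed there.

No FIRST/FOLLOW conflicts found.

Answer: No FIRST/FOLLOW conflicts.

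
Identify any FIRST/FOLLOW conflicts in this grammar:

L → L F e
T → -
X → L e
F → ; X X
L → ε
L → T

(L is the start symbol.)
A FIRST/FOLLOW conflict occurs when a non-terminal N has a nullable alternative N → β (β ⇒* ε) and another alternative N → α with FIRST(α) ∩ FOLLOW(N) ≠ ∅: on such a lookahead the parser cannot decide between expanding α and letting N vanish via β.

Nullable non-terminals: L.
FIRST sets used below: FIRST(L) = { '-', ';', ε }, FIRST(F) = { ';' }, FIRST(T) = { '-' }

L: nullable alternative(s) L → ε; FOLLOW(L) = { $, ';', 'e' }
  L → L F e: FIRST \ {ε} = { '-', ';' } — overlaps FOLLOW(L) on { ';' }: CONFLICT
  L → ε: FIRST \ {ε} = { } — this is the only nullable alternative, skip
  L → T: FIRST \ {ε} = { '-' } — disjoint from FOLLOW(L)

F, T, X have no nullable alternative, so no FIRST/FOLLOW check is needed there.

So the grammar has 1 FIRST/FOLLOW conflict (marked CONFLICT above).

Answer: Yes. L → L F e with FOLLOW(L) on { ';' }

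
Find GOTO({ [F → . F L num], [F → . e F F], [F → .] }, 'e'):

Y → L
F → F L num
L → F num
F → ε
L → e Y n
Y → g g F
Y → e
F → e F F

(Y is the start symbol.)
GOTO(I, 'e') = CLOSURE({ [A → αX.β] : [A → α.Xβ] ∈ I, X = 'e' })

Items with dot before 'e', with the dot advanced:
  [F → . e F F] → [F → e . F F]
Closure of the advanced items:
  [F → e . F F] has the dot before F: add [F → . F L num], [F → .], [F → . e F F]

GOTO = { [F → . F L num], [F → . e F F], [F → .], [F → e . F F] }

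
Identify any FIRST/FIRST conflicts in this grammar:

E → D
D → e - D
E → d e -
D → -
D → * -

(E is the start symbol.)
No FIRST/FIRST conflicts.

FIRST sets of the non-terminals at (or reachable through a nullable prefix from) the front of some alternative:
  FIRST(D) = { '*', '-', 'e' }

Productions for E:
  E → D: FIRST = { '*', '-', 'e' }
  E → d e -: FIRST = { 'd' }
Productions for D:
  D → e - D: FIRST = { 'e' }
  D → -: FIRST = { '-' }
  D → * -: FIRST = { '*' }

All alternatives of each non-terminal have pairwise disjoint FIRST sets.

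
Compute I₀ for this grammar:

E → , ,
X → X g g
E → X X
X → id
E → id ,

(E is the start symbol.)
{ [E → . , ,], [E → . X X], [E → . id ,], [E' → . E], [X → . X g g], [X → . id] }

First, augment the grammar with E' → E
I₀ = CLOSURE({ [E' → . E] }):
  [E' → . E] has the dot before E: add [E → . , ,], [E → . X X], [E → . id ,]
  [E → . X X] has the dot before X: add [X → . X g g], [X → . id]
No further items can be added.

I₀ = { [E → . , ,], [E → . X X], [E → . id ,], [E' → . E], [X → . X g g], [X → . id] }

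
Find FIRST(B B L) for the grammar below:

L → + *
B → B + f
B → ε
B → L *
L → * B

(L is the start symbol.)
FIRST sets of the non-terminals involved (from the grammar, by fixed-point iteration):
  FIRST(B) = { '*', '+', ε }
  FIRST(L) = { '*', '+' }

To compute FIRST(B B L), process the symbols left to right:
Symbol B is a non-terminal. Add FIRST(B) \ {ε} = { '*', '+' }
B is nullable (ε ∈ FIRST(B)), continue to the next symbol.
Symbol B is a non-terminal. Add FIRST(B) \ {ε} = { '*', '+' }
B is nullable (ε ∈ FIRST(B)), continue to the next symbol.
Symbol L is a non-terminal. Add FIRST(L) \ {ε} = { '*', '+' }
L is not nullable (ε ∉ FIRST(L)), so stop here.
FIRST(B B L) = { '*', '+' }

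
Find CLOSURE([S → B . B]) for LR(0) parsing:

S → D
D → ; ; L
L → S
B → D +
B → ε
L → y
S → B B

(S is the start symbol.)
Start with: [S → B . B]
  [S → B . B] has the dot before B: add [B → . D +], [B → .]
  [B → . D +] has the dot before D: add [D → . ; ; L]
No further items can be added.

CLOSURE = { [B → . D +], [B → .], [D → . ; ; L], [S → B . B] }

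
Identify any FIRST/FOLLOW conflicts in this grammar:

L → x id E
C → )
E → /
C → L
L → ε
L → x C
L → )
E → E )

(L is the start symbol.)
Nullable non-terminals: C, L.
FIRST sets used below: FIRST(L) = { ')', 'x', ε }

C: nullable alternative(s) C → L; FOLLOW(C) = { $ }
  C → ): FIRST \ {ε} = { ')' } — disjoint from FOLLOW(C)
  C → L: FIRST \ {ε} = { ')', 'x' } — this is the only nullable alternative, skip

L: nullable alternative(s) L → ε; FOLLOW(L) = { $ }
  L → x id E: FIRST \ {ε} = { 'x' } — disjoint from FOLLOW(L)
  L → ε: FIRST \ {ε} = { } — this is the only nullable alternative, skip
  L → x C: FIRST \ {ε} = { 'x' } — disjoint from FOLLOW(L)
  L → ): FIRST \ {ε} = { ')' } — disjoint from FOLLOW(L)

E has no nullable alternative, so no FIRST/FOLLOW check is needed there.

No FIRST/FOLLOW conflicts found.

Answer: No FIRST/FOLLOW conflicts.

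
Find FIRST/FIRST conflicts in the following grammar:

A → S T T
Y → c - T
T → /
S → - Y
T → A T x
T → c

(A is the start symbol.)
FIRST sets of the non-terminals at (or reachable through a nullable prefix from) the front of some alternative:
  FIRST(A) = { '-' }

Productions for T:
  T → /: FIRST = { '/' }
  T → A T x: FIRST = { '-' }
  T → c: FIRST = { 'c' }
A, Y, S have only one production, so no FIRST/FIRST conflict is possible there.

All alternatives of each non-terminal have pairwise disjoint FIRST sets.

Answer: No FIRST/FIRST conflicts.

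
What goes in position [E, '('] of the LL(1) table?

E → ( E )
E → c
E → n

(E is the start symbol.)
E → ( E )

To find M[E, '('], we find productions for E where '(' is in the predict set (PREDICT(N → α) = (FIRST(α) \ {ε}) ∪ (FOLLOW(N) if α ⇒* ε)).

E → ( E ): PREDICT = { '(' }
  '(' is in predict set, so this production goes in M[E, '(']
E → c: PREDICT = { 'c' }
E → n: PREDICT = { 'n' }

M[E, '('] = E → ( E )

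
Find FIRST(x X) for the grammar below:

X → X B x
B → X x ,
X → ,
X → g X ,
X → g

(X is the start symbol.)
{ 'x' }

To compute FIRST(x X), process the symbols left to right:
Symbol x is a terminal. Add 'x' and stop.
FIRST(x X) = { 'x' }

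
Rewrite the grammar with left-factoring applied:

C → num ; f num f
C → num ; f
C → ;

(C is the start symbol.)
Left-factoring transforms A → αβ₁ | αβ₂ into A → αA' and A' → β₁ | β₂
(α is the longest common prefix among the alternatives). Repeat until
no nonterminal has two alternatives with a common prefix.

Round 1: C has alternatives sharing prefix 'num ; f'. Introduce C': C → num ; f C'
  Add: C' → num f
  Add: C' → ε

No remaining common prefixes — done.

Resulting grammar:
C → num ; f C'
C' → num f
C' → ε
C → ;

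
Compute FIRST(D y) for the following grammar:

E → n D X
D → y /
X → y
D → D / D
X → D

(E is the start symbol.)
{ 'y' }

FIRST sets of the non-terminals involved (from the grammar, by fixed-point iteration):
  FIRST(D) = { 'y' }

To compute FIRST(D y), process the symbols left to right:
Symbol D is a non-terminal. Add FIRST(D) \ {ε} = { 'y' }
D is not nullable (ε ∉ FIRST(D)), so stop here.
FIRST(D y) = { 'y' }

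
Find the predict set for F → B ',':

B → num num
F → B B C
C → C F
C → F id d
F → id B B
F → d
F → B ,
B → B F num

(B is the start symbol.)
PREDICT(F → B ',') = (FIRST(RHS) \ {ε}) ∪ (FOLLOW(F) if ε ∈ FIRST(RHS), i.e. RHS ⇒* ε)
FIRST(B) = { 'num' }
FIRST(B ',') = { 'num' }
ε ∉ FIRST(B ','), so FOLLOW(F) is not added.
PREDICT(F → B ',') = { 'num' }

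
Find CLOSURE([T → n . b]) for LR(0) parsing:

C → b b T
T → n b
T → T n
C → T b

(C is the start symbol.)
Start with: [T → n . b]
The dot precedes the terminal b, so nothing is added.

CLOSURE = { [T → n . b] }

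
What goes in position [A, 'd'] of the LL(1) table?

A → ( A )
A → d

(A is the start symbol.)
A → d

To find M[A, 'd'], we find productions for A where 'd' is in the predict set (PREDICT(N → α) = (FIRST(α) \ {ε}) ∪ (FOLLOW(N) if α ⇒* ε)).

A → ( A ): PREDICT = { '(' }
A → d: PREDICT = { 'd' }
  'd' is in predict set, so this production goes in M[A, 'd']

M[A, 'd'] = A → d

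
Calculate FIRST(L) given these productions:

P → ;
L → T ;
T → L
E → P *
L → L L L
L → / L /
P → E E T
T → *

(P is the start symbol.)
To compute FIRST(L), examine every production with L on the left-hand side, reading each right-hand side left to right until a non-nullable symbol is reached.

FIRST sets of the other non-terminals involved (by the same procedure, iterated to a fixed point):
  FIRST(T) = { '*', '/' }

From L → T ;:
  - T is a non-terminal: add FIRST(T) \ {ε} = { '*', '/' }
    T is not nullable, so stop
From L → L L L:
  - L is the symbol being defined: contributes nothing new
    L is not nullable, so stop
From L → / L /:
  - '/' is a terminal: add '/' and stop

Collecting: FIRST(L) = { '*', '/' }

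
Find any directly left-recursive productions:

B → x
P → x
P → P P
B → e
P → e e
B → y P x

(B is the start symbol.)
B → x: starts with x
P → x: starts with x
P → P P: LEFT RECURSIVE (starts with P)
B → e: starts with e
P → e e: starts with e
B → y P x: starts with y

The grammar has direct left recursion on: P.

Answer: Yes, P is left-recursive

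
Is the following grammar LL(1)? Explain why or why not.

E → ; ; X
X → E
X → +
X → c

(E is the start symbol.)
Yes, the grammar is LL(1).

Relevant sets:
  FIRST(E) = { ';' }

For X:
  PREDICT(X → E) = { ';' }
  PREDICT(X → '+') = { '+' }
  PREDICT(X → c) = { 'c' }
E has a single production, so nothing to check there.

All predict sets are disjoint. The grammar IS LL(1).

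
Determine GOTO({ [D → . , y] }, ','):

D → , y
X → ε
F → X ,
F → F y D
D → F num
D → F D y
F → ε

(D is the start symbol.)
GOTO(I, ',') = CLOSURE({ [A → αX.β] : [A → α.Xβ] ∈ I, X = ',' })

Items with dot before ',', with the dot advanced:
  [D → . , y] → [D → , . y]
Closure adds nothing (no advanced item has the dot before a non-terminal).

GOTO = { [D → , . y] }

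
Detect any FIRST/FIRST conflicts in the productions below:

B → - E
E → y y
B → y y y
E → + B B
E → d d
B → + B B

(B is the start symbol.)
Productions for B:
  B → - E: FIRST = { '-' }
  B → y y y: FIRST = { 'y' }
  B → + B B: FIRST = { '+' }
Productions for E:
  E → y y: FIRST = { 'y' }
  E → + B B: FIRST = { '+' }
  E → d d: FIRST = { 'd' }

All alternatives of each non-terminal have pairwise disjoint FIRST sets.

Answer: No FIRST/FIRST conflicts.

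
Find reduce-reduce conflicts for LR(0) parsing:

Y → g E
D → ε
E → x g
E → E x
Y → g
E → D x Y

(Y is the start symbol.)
Yes — I2: [D → .] vs [Y → g .]

Augment with Y' → Y and build the canonical LR(0) collection (I0 = CLOSURE({[Y' → . Y]}), then GOTO on every symbol after a dot until no new states appear). It has 10 states:
  I0: { [Y → . g E], [Y → . g], [Y' → . Y] }  — shift
  I1: { [Y' → Y .] }  — accept
  I2: { [D → .], [E → . D x Y], [E → . E x], [E → . x g], [Y → g . E], [Y → g .] }  — shift, 2 reduces
  I3: { [E → D . x Y] }  — shift
  I4: { [E → E . x], [Y → g E .] }  — shift, reduce
  I5: { [E → x . g] }  — shift
  I6: { [E → x g .] }  — reduce
  I7: { [E → E x .] }  — reduce
  I8: { [E → D x . Y], [Y → . g E], [Y → . g] }  — shift
  I9: { [E → D x Y .] }  — reduce

I2 contains complete items [D → .], [Y → g .] — reduce-reduce conflict.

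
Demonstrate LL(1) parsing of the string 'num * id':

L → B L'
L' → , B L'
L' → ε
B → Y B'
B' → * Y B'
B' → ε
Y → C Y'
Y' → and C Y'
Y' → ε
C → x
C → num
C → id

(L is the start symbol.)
LL(1) parsing maintains a stack (initially the start symbol over $) and the input. At each step: if the stack top is a terminal, match it against the current input token; if it is a non-terminal N, replace it with the RHS of M[N, lookahead] (the unique production whose predict set contains the lookahead).

Stack is shown with the top on the left.

Stack           Input       Action
----------------------------------
L $             num * id $  output L → B L'
B L' $          num * id $  output B → Y B'
Y B' L' $       num * id $  output Y → C Y'
C Y' B' L' $    num * id $  output C → num
num Y' B' L' $  num * id $  match 'num'
Y' B' L' $      * id $      output Y' → ε
B' L' $         * id $      output B' → * Y B'
* Y B' L' $     * id $      match '*'
Y B' L' $       id $        output Y → C Y'
C Y' B' L' $    id $        output C → id
id Y' B' L' $   id $        match 'id'
Y' B' L' $      $           output Y' → ε
B' L' $         $           output B' → ε
L' $            $           output L' → ε
$               $           accept

The string is accepted.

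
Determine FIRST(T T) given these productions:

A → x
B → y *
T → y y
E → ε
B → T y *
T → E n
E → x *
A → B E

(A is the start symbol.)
{ 'n', 'x', 'y' }

FIRST sets of the non-terminals involved (from the grammar, by fixed-point iteration):
  FIRST(T) = { 'n', 'x', 'y' }

To compute FIRST(T T), process the symbols left to right:
Symbol T is a non-terminal. Add FIRST(T) \ {ε} = { 'n', 'x', 'y' }
T is not nullable (ε ∉ FIRST(T)), so stop here.
FIRST(T T) = { 'n', 'x', 'y' }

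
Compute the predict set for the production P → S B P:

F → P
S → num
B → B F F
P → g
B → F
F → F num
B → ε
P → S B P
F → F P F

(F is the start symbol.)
PREDICT(P → S B P) = (FIRST(RHS) \ {ε}) ∪ (FOLLOW(P) if ε ∈ FIRST(RHS), i.e. RHS ⇒* ε)
FIRST(S) = { 'num' }
FIRST(S B P) = { 'num' }
ε ∉ FIRST(S B P), so FOLLOW(P) is not added.
PREDICT(P → S B P) = { 'num' }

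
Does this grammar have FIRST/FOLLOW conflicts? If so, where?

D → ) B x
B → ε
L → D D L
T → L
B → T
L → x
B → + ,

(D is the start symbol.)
Yes. B → T with FOLLOW(B) on { 'x' }

A FIRST/FOLLOW conflict occurs when a non-terminal N has a nullable alternative N → β (β ⇒* ε) and another alternative N → α with FIRST(α) ∩ FOLLOW(N) ≠ ∅: on such a lookahead the parser cannot decide between expanding α and letting N vanish via β.

Nullable non-terminals: B.
FIRST sets used below: FIRST(T) = { ')', 'x' }

B: nullable alternative(s) B → ε; FOLLOW(B) = { 'x' }
  B → ε: FIRST \ {ε} = { } — this is the only nullable alternative, skip
  B → T: FIRST \ {ε} = { ')', 'x' } — overlaps FOLLOW(B) on { 'x' }: CONFLICT
  B → + ,: FIRST \ {ε} = { '+' } — disjoint from FOLLOW(B)

D, L, T have no nullable alternative, so no FIRST/FOLLOW check is needed there.

So the grammar has 1 FIRST/FOLLOW conflict (marked CONFLICT above).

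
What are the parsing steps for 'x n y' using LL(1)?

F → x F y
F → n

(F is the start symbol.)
Stack is shown with the top on the left.

Stack    Input    Action
------------------------
F $      x n y $  output F → x F y
x F y $  x n y $  match 'x'
F y $    n y $    output F → n
n y $    n y $    match 'n'
y $      y $      match 'y'
$        $        accept

The string is accepted.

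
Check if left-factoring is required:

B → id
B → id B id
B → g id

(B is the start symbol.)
Yes, B has productions with common prefix 'id'

Left-factoring is needed when two productions for the same non-terminal
share a common prefix on the right-hand side.

Productions for B:
  B → id
  B → id B id
  B → g id

Found common prefix 'id' in productions for B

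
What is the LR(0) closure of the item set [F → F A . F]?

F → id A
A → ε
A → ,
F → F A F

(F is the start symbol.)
Start with: [F → F A . F]
  [F → F A . F] has the dot before F: add [F → . id A], [F → . F A F]
No further items can be added.

CLOSURE = { [F → . F A F], [F → . id A], [F → F A . F] }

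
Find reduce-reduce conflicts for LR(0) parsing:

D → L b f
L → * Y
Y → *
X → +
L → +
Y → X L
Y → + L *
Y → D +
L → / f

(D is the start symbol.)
Augment with D' → D and build the canonical LR(0) collection (I0 = CLOSURE({[D' → . D]}), then GOTO on every symbol after a dot until no new states appear). It has 18 states:
  I0: { [D → . L b f], [D' → . D], [L → . * Y], [L → . +], [L → . / f] }  — shift
  I1: { [D → . L b f], [L → * . Y], [L → . * Y], [L → . +], [L → . / f], [X → . +], [Y → . *], [Y → . + L *], [Y → . D +], [Y → . X L] }  — shift
  I2: { [L → + .] }  — reduce
  I3: { [L → / . f] }  — shift
  I4: { [D' → D .] }  — accept
  I5: { [D → L . b f] }  — shift
  I6: { [D → L b . f] }  — shift
  I7: { [D → L b f .] }  — reduce
  I8: { [L → / f .] }  — reduce
  I9: { [D → . L b f], [L → * . Y], [L → . * Y], [L → . +], [L → . / f], [X → . +], [Y → * .], [Y → . *], [Y → . + L *], [Y → . D +], [Y → . X L] }  — shift, reduce
  I10: { [L → + .], [L → . * Y], [L → . +], [L → . / f], [X → + .], [Y → + . L *] }  — shift, 2 reduces
  I11: { [Y → D . +] }  — shift
  I12: { [L → . * Y], [L → . +], [L → . / f], [Y → X . L] }  — shift
  I13: { [L → * Y .] }  — reduce
  I14: { [Y → X L .] }  — reduce
  I15: { [Y → D + .] }  — reduce
  I16: { [Y → + L . *] }  — shift
  I17: { [Y → + L * .] }  — reduce

I10 contains complete items [L → + .], [X → + .] — reduce-reduce conflict.

Answer: Yes — I10: [L → + .] vs [X → + .]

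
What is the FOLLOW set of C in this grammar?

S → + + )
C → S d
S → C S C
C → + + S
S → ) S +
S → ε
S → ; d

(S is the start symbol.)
{ $, ')', '+', ';', 'd' }

To compute FOLLOW(C), find every occurrence of C on a right-hand side N → α C β: add FIRST(β) \ {ε}, and if β is empty or nullable also add FOLLOW(N). Iterate to a fixed point.

In S → C S C: C is followed by S C, add FIRST(S C) \ {ε} = { ')', '+', ';', 'd' }
In S → C S C: C is at the end, add FOLLOW(S)

The FOLLOW sets referred to above (computed the same way, to a fixed point):
  FOLLOW(S) = { $, ')', '+', ';', 'd' }

Taking the union: FOLLOW(C) = { $, ')', '+', ';', 'd' }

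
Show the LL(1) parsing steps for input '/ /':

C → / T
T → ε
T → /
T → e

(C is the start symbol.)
Stack is shown with the top on the left.

Stack  Input  Action
--------------------
C $    / / $  output C → / T
/ T $  / / $  match '/'
T $    / $    output T → /
/ $    / $    match '/'
$      $      accept

The string is accepted.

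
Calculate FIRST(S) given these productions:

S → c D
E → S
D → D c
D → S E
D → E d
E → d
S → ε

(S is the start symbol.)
{ 'c', ε }

To compute FIRST(S), examine every production with S on the left-hand side, reading each right-hand side left to right until a non-nullable symbol is reached.

From S → c D:
  - c is a terminal: add 'c' and stop
From S → ε:
  - ε-production, so ε ∈ FIRST(S)

Collecting: FIRST(S) = { 'c', ε }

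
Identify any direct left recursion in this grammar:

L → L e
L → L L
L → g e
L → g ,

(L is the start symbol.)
Direct left recursion occurs when N → N α for some non-terminal N (the right-hand side begins with the left-hand side itself).

L → L e: LEFT RECURSIVE (starts with L)
L → L L: LEFT RECURSIVE (starts with L)
L → g e: starts with g
L → g ,: starts with g

The grammar has direct left recursion on: L.

Answer: Yes, L is left-recursive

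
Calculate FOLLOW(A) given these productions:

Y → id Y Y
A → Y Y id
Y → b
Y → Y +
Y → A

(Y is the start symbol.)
{ $, '+', 'b', 'id' }

To compute FOLLOW(A), find every occurrence of A on a right-hand side N → α A β: add FIRST(β) \ {ε}, and if β is empty or nullable also add FOLLOW(N). Iterate to a fixed point.

In Y → A: A is at the end, add FOLLOW(Y)

The FOLLOW sets referred to above (computed the same way, to a fixed point):
  FOLLOW(Y) = { $, '+', 'b', 'id' }

Taking the union: FOLLOW(A) = { $, '+', 'b', 'id' }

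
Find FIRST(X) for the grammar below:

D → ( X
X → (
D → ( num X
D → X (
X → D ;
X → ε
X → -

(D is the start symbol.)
{ '(', '-', ε }

FIRST sets of the other non-terminals involved (by the same procedure, iterated to a fixed point):
  FIRST(D) = { '(', '-' }

From X → (:
  - '(' is a terminal: add '(' and stop
From X → D ;:
  - D is a non-terminal: add FIRST(D) \ {ε} = { '(', '-' }
    D is not nullable, so stop
From X → ε:
  - ε-production, so ε ∈ FIRST(X)
From X → -:
  - '-' is a terminal: add '-' and stop

Collecting: FIRST(X) = { '(', '-', ε }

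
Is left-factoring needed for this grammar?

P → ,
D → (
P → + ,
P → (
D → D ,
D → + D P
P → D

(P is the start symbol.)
Left-factoring is needed when two productions for the same non-terminal
share a common prefix on the right-hand side.

Productions for P:
  P → ,
  P → + ,
  P → (
  P → D
Productions for D:
  D → (
  D → D ,
  D → + D P

No common prefixes found.

Answer: No, left-factoring is not needed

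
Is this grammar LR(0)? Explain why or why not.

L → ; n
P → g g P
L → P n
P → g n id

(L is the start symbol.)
A grammar is LR(0) if no state in the canonical LR(0) collection has:
  - both a shift item (dot before a terminal) and a complete item (shift-reduce conflict), or
  - two or more complete items (reduce-reduce conflict; the accept item [L' → L .] counts as a complete item here).

Augment with L' → L and build the canonical LR(0) collection (I0 = CLOSURE({[L' → . L]}), then GOTO on every symbol after a dot until no new states appear). It has 11 states:
  I0: { [L → . ; n], [L → . P n], [L' → . L], [P → . g g P], [P → . g n id] }  — shift
  I1: { [L → ; . n] }  — shift
  I2: { [L' → L .] }  — accept
  I3: { [L → P . n] }  — shift
  I4: { [P → g . g P], [P → g . n id] }  — shift
  I5: { [P → . g g P], [P → . g n id], [P → g g . P] }  — shift
  I6: { [P → g n . id] }  — shift
  I7: { [P → g n id .] }  — reduce
  I8: { [P → g g P .] }  — reduce
  I9: { [L → P n .] }  — reduce
  I10: { [L → ; n .] }  — reduce

Every state is either a pure shift/goto state or contains exactly one complete item and nothing to shift — no conflicts. The grammar is LR(0).

Answer: Yes, the grammar is LR(0)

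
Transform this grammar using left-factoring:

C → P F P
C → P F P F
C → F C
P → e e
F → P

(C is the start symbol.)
Left-factoring transforms A → αβ₁ | αβ₂ into A → αA' and A' → β₁ | β₂
(α is the longest common prefix among the alternatives). Repeat until
no nonterminal has two alternatives with a common prefix.

Round 1: C has alternatives sharing prefix 'P F P'. Introduce C': C → P F P C'
  Add: C' → ε
  Add: C' → F

No remaining common prefixes — done.

Resulting grammar:
C → P F P C'
C' → ε
C' → F
C → F C
P → e e
F → P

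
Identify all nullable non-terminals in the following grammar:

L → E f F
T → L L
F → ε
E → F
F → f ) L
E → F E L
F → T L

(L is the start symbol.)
ε-productions: F → ε
So F is immediately nullable.
E → F: every symbol on the right is nullable, so E is nullable too.
No further non-terminal can be added: every production for the remaining non-terminals contains a terminal or a non-nullable non-terminal.
Nullable = { 'E', 'F' }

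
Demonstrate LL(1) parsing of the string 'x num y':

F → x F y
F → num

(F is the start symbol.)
LL(1) parsing maintains a stack (initially the start symbol over $) and the input. At each step: if the stack top is a terminal, match it against the current input token; if it is a non-terminal N, replace it with the RHS of M[N, lookahead] (the unique production whose predict set contains the lookahead).

Stack is shown with the top on the left.

Stack    Input      Action
--------------------------
F $      x num y $  output F → x F y
x F y $  x num y $  match 'x'
F y $    num y $    output F → num
num y $  num y $    match 'num'
y $      y $        match 'y'
$        $          accept

The string is accepted.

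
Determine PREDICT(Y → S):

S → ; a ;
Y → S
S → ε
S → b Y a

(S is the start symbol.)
{ ';', 'a', 'b' }

PREDICT(Y → S) = (FIRST(RHS) \ {ε}) ∪ (FOLLOW(Y) if ε ∈ FIRST(RHS), i.e. RHS ⇒* ε)
FIRST(S) = { ';', 'b', ε }
FIRST(S) = { ';', 'b', ε }
ε ∈ FIRST(S) (the right-hand side is nullable), so add FOLLOW(Y) = { 'a' }
PREDICT(Y → S) = { ';', 'a', 'b' }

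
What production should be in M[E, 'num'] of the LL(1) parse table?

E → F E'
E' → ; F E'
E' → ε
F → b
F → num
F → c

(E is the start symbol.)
E → F E'

To find M[E, 'num'], we find productions for E where 'num' is in the predict set (PREDICT(N → α) = (FIRST(α) \ {ε}) ∪ (FOLLOW(N) if α ⇒* ε)).

Relevant sets:
  FIRST(F) = { 'b', 'c', 'num' }

E → F E': PREDICT = { 'b', 'c', 'num' }
  'num' is in predict set, so this production goes in M[E, 'num']

M[E, 'num'] = E → F E'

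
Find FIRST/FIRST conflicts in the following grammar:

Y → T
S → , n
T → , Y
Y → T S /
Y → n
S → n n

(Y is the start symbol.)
FIRST sets of the non-terminals at (or reachable through a nullable prefix from) the front of some alternative:
  FIRST(T) = { ',' }

Productions for Y:
  Y → T: FIRST = { ',' }
  Y → T S /: FIRST = { ',' }
  Y → n: FIRST = { 'n' }
Productions for S:
  S → , n: FIRST = { ',' }
  S → n n: FIRST = { 'n' }
T has only one production, so no FIRST/FIRST conflict is possible there.

Conflict for Y: Y → T and Y → T S /
  Overlap: { ',' }

Answer: Yes. Y → T / Y → T S '/' on { ',' }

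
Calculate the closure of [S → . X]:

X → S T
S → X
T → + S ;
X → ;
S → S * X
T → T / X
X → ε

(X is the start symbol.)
{ [S → . S * X], [S → . X], [X → . ;], [X → . S T], [X → .] }

To compute CLOSURE, for each item [A → α.Bβ] where B is a non-terminal, add [B → .γ] for all productions B → γ; repeat for the newly added items until nothing changes.

Start with: [S → . X]
  [S → . X] has the dot before X: add [X → . S T], [X → . ;], [X → .]
  [X → . S T] has the dot before S: add [S → . S * X]
No further items can be added.

CLOSURE = { [S → . S * X], [S → . X], [X → . ;], [X → . S T], [X → .] }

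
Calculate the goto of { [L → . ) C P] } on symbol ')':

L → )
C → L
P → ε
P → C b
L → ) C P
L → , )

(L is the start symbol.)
{ [C → . L], [L → ) . C P], [L → . ) C P], [L → . )], [L → . , )] }

GOTO(I, ')') = CLOSURE({ [A → αX.β] : [A → α.Xβ] ∈ I, X = ')' })

Items with dot before ')', with the dot advanced:
  [L → . ) C P] → [L → ) . C P]
Closure of the advanced items:
  [L → ) . C P] has the dot before C: add [C → . L]
  [C → . L] has the dot before L: add [L → . )], [L → . ) C P], [L → . , )]

GOTO = { [C → . L], [L → ) . C P], [L → . ) C P], [L → . )], [L → . , )] }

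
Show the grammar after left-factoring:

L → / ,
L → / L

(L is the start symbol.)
L → / L'
L' → ,
L' → L

Left-factoring transforms A → αβ₁ | αβ₂ into A → αA' and A' → β₁ | β₂
(α is the longest common prefix among the alternatives). Repeat until
no nonterminal has two alternatives with a common prefix.

Round 1: L has alternatives sharing prefix '/'. Introduce L': L → / L'
  Add: L' → ,
  Add: L' → L

No remaining common prefixes — done.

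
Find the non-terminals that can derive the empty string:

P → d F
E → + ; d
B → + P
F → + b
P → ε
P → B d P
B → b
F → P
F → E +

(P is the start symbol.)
ε-productions: P → ε
So P is immediately nullable.
F → P: every symbol on the right is nullable, so F is nullable too.
No further non-terminal can be added: every production for the remaining non-terminals contains a terminal or a non-nullable non-terminal.
Nullable = { 'F', 'P' }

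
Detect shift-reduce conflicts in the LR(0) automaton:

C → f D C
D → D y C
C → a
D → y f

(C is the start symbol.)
No shift-reduce conflicts

A shift-reduce conflict occurs when an LR(0) state has both:
  - a complete (reduce) item [A → α .] (dot at the end), and
  - a shift item [B → β . c γ] (dot before a terminal).

Augment with C' → C and build the canonical LR(0) collection (I0 = CLOSURE({[C' → . C]}), then GOTO on every symbol after a dot until no new states appear). It has 10 states:
  I0: { [C → . a], [C → . f D C], [C' → . C] }  — shift
  I1: { [C' → C .] }  — accept
  I2: { [C → a .] }  — reduce
  I3: { [C → f . D C], [D → . D y C], [D → . y f] }  — shift
  I4: { [C → . a], [C → . f D C], [C → f D . C], [D → D . y C] }  — shift
  I5: { [D → y . f] }  — shift
  I6: { [D → y f .] }  — reduce
  I7: { [C → f D C .] }  — reduce
  I8: { [C → . a], [C → . f D C], [D → D y . C] }  — shift
  I9: { [D → D y C .] }  — reduce

No state contains both a complete item and a shift item.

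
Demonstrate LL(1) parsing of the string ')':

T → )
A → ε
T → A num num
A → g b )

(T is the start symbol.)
LL(1) parsing maintains a stack (initially the start symbol over $) and the input. At each step: if the stack top is a terminal, match it against the current input token; if it is a non-terminal N, replace it with the RHS of M[N, lookahead] (the unique production whose predict set contains the lookahead).

Stack is shown with the top on the left.

Stack  Input  Action
--------------------
T $    ) $    output T → )
) $    ) $    match ')'
$      $      accept

The string is accepted.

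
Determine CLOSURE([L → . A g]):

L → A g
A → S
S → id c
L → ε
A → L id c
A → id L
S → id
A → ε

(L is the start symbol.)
Start with: [L → . A g]
  [L → . A g] has the dot before A: add [A → . S], [A → . L id c], [A → . id L], [A → .]
  [A → . S] has the dot before S: add [S → . id c], [S → . id]
  [A → . L id c] has the dot before L: add [L → .]
No further items can be added.

CLOSURE = { [A → . L id c], [A → . S], [A → . id L], [A → .], [L → . A g], [L → .], [S → . id c], [S → . id] }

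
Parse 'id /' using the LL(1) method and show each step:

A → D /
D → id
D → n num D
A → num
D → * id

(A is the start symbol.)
LL(1) parsing maintains a stack (initially the start symbol over $) and the input. At each step: if the stack top is a terminal, match it against the current input token; if it is a non-terminal N, replace it with the RHS of M[N, lookahead] (the unique production whose predict set contains the lookahead).

Stack is shown with the top on the left.

Stack   Input   Action
----------------------
A $     id / $  output A → D /
D / $   id / $  output D → id
id / $  id / $  match 'id'
/ $     / $     match '/'
$       $       accept

The string is accepted.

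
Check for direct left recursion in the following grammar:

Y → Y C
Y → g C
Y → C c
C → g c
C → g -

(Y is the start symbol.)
Yes, Y is left-recursive

Y → Y C: LEFT RECURSIVE (starts with Y)
Y → g C: starts with g
Y → C c: starts with C
C → g c: starts with g
C → g -: starts with g

The grammar has direct left recursion on: Y.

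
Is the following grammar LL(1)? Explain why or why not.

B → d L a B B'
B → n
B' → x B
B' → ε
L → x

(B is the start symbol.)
No. Predict set conflict for B': { 'x' }

A grammar is LL(1) if for each non-terminal N with multiple productions, the predict sets of those productions are pairwise disjoint, where PREDICT(N → α) = (FIRST(α) \ {ε}) ∪ (FOLLOW(N) if α ⇒* ε).

Relevant sets:
  FOLLOW(B') = { $, 'x' }

For B:
  PREDICT(B → d L a B B') = { 'd' }
  PREDICT(B → n) = { 'n' }
For B':
  PREDICT(B' → x B) = { 'x' }
  PREDICT(B' → ε) = { $, 'x' }
L has a single production, so nothing to check there.

Conflict found: Predict set conflict for B': { 'x' }
The grammar is NOT LL(1).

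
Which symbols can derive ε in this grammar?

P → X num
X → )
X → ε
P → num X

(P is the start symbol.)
A non-terminal is nullable if it can derive ε (the empty string): either it has an ε-production, or it has a production whose right-hand side consists entirely of nullable non-terminals.

ε-productions: X → ε
So X is immediately nullable.
No further non-terminal can be added: every production for the remaining non-terminals contains a terminal or a non-nullable non-terminal.
Nullable = { 'X' }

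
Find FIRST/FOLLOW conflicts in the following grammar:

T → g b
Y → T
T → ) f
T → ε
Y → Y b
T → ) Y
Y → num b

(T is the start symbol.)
Nullable non-terminals: T, Y.
FIRST sets used below: FIRST(T) = { ')', 'g', ε }, FIRST(Y) = { ')', 'b', 'g', 'num', ε }

T: nullable alternative(s) T → ε; FOLLOW(T) = { $, 'b' }
  T → g b: FIRST \ {ε} = { 'g' } — disjoint from FOLLOW(T)
  T → ) f: FIRST \ {ε} = { ')' } — disjoint from FOLLOW(T)
  T → ε: FIRST \ {ε} = { } — this is the only nullable alternative, skip
  T → ) Y: FIRST \ {ε} = { ')' } — disjoint from FOLLOW(T)

Y: nullable alternative(s) Y → T; FOLLOW(Y) = { $, 'b' }
  Y → T: FIRST \ {ε} = { ')', 'g' } — this is the only nullable alternative, skip
  Y → Y b: FIRST \ {ε} = { ')', 'b', 'g', 'num' } — overlaps FOLLOW(Y) on { 'b' }: CONFLICT
  Y → num b: FIRST \ {ε} = { 'num' } — disjoint from FOLLOW(Y)

So the grammar has 1 FIRST/FOLLOW conflict (marked CONFLICT above).

Answer: Yes. Y → Y b with FOLLOW(Y) on { 'b' }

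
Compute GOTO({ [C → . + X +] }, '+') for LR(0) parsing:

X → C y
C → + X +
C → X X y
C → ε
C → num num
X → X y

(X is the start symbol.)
GOTO(I, '+') = CLOSURE({ [A → αX.β] : [A → α.Xβ] ∈ I, X = '+' })

Items with dot before '+', with the dot advanced:
  [C → . + X +] → [C → + . X +]
Closure of the advanced items:
  [C → + . X +] has the dot before X: add [X → . C y], [X → . X y]
  [X → . C y] has the dot before C: add [C → . + X +], [C → . X X y], [C → .], [C → . num num]

GOTO = { [C → + . X +], [C → . + X +], [C → . X X y], [C → . num num], [C → .], [X → . C y], [X → . X y] }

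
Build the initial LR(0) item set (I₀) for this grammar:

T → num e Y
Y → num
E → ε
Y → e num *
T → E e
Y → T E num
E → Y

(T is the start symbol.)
First, augment the grammar with T' → T
I₀ = CLOSURE({ [T' → . T] }):
  [T' → . T] has the dot before T: add [T → . num e Y], [T → . E e]
  [T → . E e] has the dot before E: add [E → .], [E → . Y]
  [E → . Y] has the dot before Y: add [Y → . num], [Y → . e num *], [Y → . T E num]
No further items can be added.

I₀ = { [E → . Y], [E → .], [T → . E e], [T → . num e Y], [T' → . T], [Y → . T E num], [Y → . e num *], [Y → . num] }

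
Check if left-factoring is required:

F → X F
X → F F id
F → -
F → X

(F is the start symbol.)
Left-factoring is needed when two productions for the same non-terminal
share a common prefix on the right-hand side.

Productions for F:
  F → X F
  F → -
  F → X

Found common prefix 'X' in productions for F

Answer: Yes, F has productions with common prefix 'X'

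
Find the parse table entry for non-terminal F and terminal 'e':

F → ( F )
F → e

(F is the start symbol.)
To find M[F, 'e'], we find productions for F where 'e' is in the predict set (PREDICT(N → α) = (FIRST(α) \ {ε}) ∪ (FOLLOW(N) if α ⇒* ε)).

F → ( F ): PREDICT = { '(' }
F → e: PREDICT = { 'e' }
  'e' is in predict set, so this production goes in M[F, 'e']

M[F, 'e'] = F → e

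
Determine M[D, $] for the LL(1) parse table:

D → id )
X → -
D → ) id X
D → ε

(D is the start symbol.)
D → ε

To find M[D, $], we find productions for D where $ is in the predict set (PREDICT(N → α) = (FIRST(α) \ {ε}) ∪ (FOLLOW(N) if α ⇒* ε)).

Relevant sets:
  FOLLOW(D) = { $ }

D → id ): PREDICT = { 'id' }
D → ) id X: PREDICT = { ')' }
D → ε: PREDICT = { $ }
  $ is in predict set, so this production goes in M[D, $]

M[D, $] = D → ε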